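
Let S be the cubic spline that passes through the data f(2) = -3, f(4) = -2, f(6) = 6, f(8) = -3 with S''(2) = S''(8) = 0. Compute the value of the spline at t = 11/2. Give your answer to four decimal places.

With m_i denoting the second derivative at x_i, h_i = 2, 2, 2, and Δ_i = (y_(i+1) − y_i)/h_i = 1/2, 4, -9/2:
  2·m_0 + 8·m_1 + 2·m_2 = 6(Δ_1 - Δ_0) = 21
  2·m_1 + 8·m_2 + 2·m_3 = 6(Δ_2 - Δ_1) = -51
Natural end conditions: m_0 = m_3 = 0.
Hence m_0 = 0, m_1 = 9/2, m_2 = -15/2, m_3 = 0.
On [4, 6], S(t) = -2 + 7/2·(t - 4) + 9/4·(t - 4)² - 1·(t - 4)³.
With (t - 4) = 3/2: S(11/2) = 79/16.

4.9375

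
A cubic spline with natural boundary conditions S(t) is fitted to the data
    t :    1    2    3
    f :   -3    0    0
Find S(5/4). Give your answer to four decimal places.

Put σ_i = S'' at the i-th knot. Here h = (1, 1) and Δ = (3, 0), so the interior equations h_(i-1)·σ_(i-1) + 2(h_(i-1)+h_i)·σ_i + h_i·σ_(i+1) = 6(Δ_i − Δ_(i-1)) read
  1·σ_0 + 4·σ_1 + 1·σ_2 = 6(Δ_1 - Δ_0) = -18
Natural end conditions: σ_0 = σ_2 = 0.
Solving the tridiagonal system: σ_0 = 0, σ_1 = -9/2, σ_2 = 0.
On [1, 2], S(t) = -3 + 15/4·(t - 1) + 0·(t - 1)² - 3/4·(t - 1)³.
With (t - 1) = 1/4: S(5/4) = -531/256.

-2.0742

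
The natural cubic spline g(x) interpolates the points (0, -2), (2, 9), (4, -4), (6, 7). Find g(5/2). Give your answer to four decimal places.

Write M_i for g''(x_i). With h_i = 2, 2, 2 and divided differences Δ_i = 11/2, -13/2, 11/2, the continuity of g' gives the tridiagonal system
  2·M_0 + 8·M_1 + 2·M_2 = 6(Δ_1 - Δ_0) = -72
  2·M_1 + 8·M_2 + 2·M_3 = 6(Δ_2 - Δ_1) = 72
Natural end conditions: M_0 = M_3 = 0.
Solving: M_0 = 0, M_1 = -12, M_2 = 12, M_3 = 0.
On [2, 4], g(x) = 9 - 5/2·(x - 2) - 6·(x - 2)² + 2·(x - 2)³.
With (x - 2) = 1/2: g(5/2) = 13/2.

6.5000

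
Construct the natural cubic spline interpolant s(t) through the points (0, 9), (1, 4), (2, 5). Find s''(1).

Put M_i = s'' at the i-th knot. Here h = (1, 1) and Δ = (-5, 1), so the interior equations h_(i-1)·M_(i-1) + 2(h_(i-1)+h_i)·M_i + h_i·M_(i+1) = 6(Δ_i − Δ_(i-1)) read
  1·M_0 + 4·M_1 + 1·M_2 = 6(Δ_1 - Δ_0) = 36
Natural end conditions: M_0 = M_2 = 0.
Forward elimination and back-substitution give M_0 = 0, M_1 = 9, M_2 = 0.

9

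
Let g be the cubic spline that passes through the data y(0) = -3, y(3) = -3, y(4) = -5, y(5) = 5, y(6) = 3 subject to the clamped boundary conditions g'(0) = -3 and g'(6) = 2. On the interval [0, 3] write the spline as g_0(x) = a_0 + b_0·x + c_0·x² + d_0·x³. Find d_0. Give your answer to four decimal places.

-0.7932

Let σ_i = g''(x_i). Step sizes h_i = 3, 1, 1, 1; slopes of the chords Δ_i = (y_(i+1) - y_i)/h_i = 0, -2, 10, -2.
  3·σ_0 + 8·σ_1 + 1·σ_2 = 6(Δ_1 - Δ_0) = -12
  1·σ_1 + 4·σ_2 + 1·σ_3 = 6(Δ_2 - Δ_1) = 72
  1·σ_2 + 4·σ_3 + 1·σ_4 = 6(Δ_3 - Δ_2) = -72
Clamped end conditions give two more equations: 2h_0·σ_0 + h_0·σ_1 = 6(Δ_0 - g'(0)) = 18 and h_3·σ_3 + 2h_3·σ_4 = 6(g'(6) - Δ_3) = 24.
Forward elimination and back-substitution give σ_0 = 365/54, σ_1 = -203/27, σ_2 = 1505/54, σ_3 = -863/27, σ_4 = 1511/54.
On [0, 3], with g_0(x) = a_0 + b_0·x + c_0·x² + d_0·x³: c_0 = σ_0/2 = 365/108, d_0 = (σ_1 - σ_0)/(6h_0) = -257/324, b_0 = Δ_0 - h_0(2σ_0 + σ_1)/6 = -3.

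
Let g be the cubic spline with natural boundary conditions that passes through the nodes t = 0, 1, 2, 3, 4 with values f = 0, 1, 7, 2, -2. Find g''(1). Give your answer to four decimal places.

With M_i denoting the second derivative at x_i, h_i = 1, 1, 1, 1, and Δ_i = (y_(i+1) − y_i)/h_i = 1, 6, -5, -4:
  1·M_0 + 4·M_1 + 1·M_2 = 6(Δ_1 - Δ_0) = 30
  1·M_1 + 4·M_2 + 1·M_3 = 6(Δ_2 - Δ_1) = -66
  1·M_2 + 4·M_3 + 1·M_4 = 6(Δ_3 - Δ_2) = 6
Natural end conditions: M_0 = M_4 = 0.
Forward elimination and back-substitution give M_0 = 0, M_1 = 90/7, M_2 = -150/7, M_3 = 48/7, M_4 = 0.

12.8571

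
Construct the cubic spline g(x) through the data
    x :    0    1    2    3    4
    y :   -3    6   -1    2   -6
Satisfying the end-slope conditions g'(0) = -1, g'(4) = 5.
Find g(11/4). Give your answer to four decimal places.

Let M_i = g''(x_i). Step sizes h_i = 1, 1, 1, 1; slopes of the chords Δ_i = (y_(i+1) - y_i)/h_i = 9, -7, 3, -8.
  1·M_0 + 4·M_1 + 1·M_2 = 6(Δ_1 - Δ_0) = -96
  1·M_1 + 4·M_2 + 1·M_3 = 6(Δ_2 - Δ_1) = 60
  1·M_2 + 4·M_3 + 1·M_4 = 6(Δ_3 - Δ_2) = -66
Clamped end conditions give two more equations: 2h_0·M_0 + h_0·M_1 = 6(Δ_0 - g'(0)) = 60 and h_3·M_3 + 2h_3·M_4 = 6(g'(4) - Δ_3) = 78.
Solving the tridiagonal system: M_0 = 213/4, M_1 = -93/2, M_2 = 147/4, M_3 = -81/2, M_4 = 237/4.
On [2, 3], g(x) = -1 - 5/2·(x - 2) + 147/8·(x - 2)² - 103/8·(x - 2)³.
With (x - 2) = 3/4: g(11/4) = 1039/512.

2.0293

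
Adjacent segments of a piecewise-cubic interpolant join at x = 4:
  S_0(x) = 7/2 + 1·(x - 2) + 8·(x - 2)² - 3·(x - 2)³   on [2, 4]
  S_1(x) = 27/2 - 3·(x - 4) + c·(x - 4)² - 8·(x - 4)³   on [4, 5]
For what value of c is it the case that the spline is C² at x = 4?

S_0''(x) = 16 - 18·(x - 2), so S_0''(4) = -20. On the right, S_1''(4) = 2c, so c = -10.

-10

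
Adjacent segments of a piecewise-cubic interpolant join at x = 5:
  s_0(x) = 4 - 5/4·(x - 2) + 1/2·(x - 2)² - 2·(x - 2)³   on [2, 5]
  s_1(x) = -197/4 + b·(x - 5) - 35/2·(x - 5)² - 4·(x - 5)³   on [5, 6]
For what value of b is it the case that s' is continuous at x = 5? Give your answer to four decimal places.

s_0'(x) = -5/4 + 1·(x - 2) - 6·(x - 2)², so s_0'(5) = -209/4. On the right, s_1'(5) = b, so b = -209/4.

-52.2500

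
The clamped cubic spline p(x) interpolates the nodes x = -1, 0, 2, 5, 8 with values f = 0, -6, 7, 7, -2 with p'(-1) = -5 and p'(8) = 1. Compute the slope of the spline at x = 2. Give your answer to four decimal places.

With σ_i denoting the second derivative at x_i, h_i = 1, 2, 3, 3, and Δ_i = (y_(i+1) − y_i)/h_i = -6, 13/2, 0, -3:
  1·σ_0 + 6·σ_1 + 2·σ_2 = 6(Δ_1 - Δ_0) = 75
  2·σ_1 + 10·σ_2 + 3·σ_3 = 6(Δ_2 - Δ_1) = -39
  3·σ_2 + 12·σ_3 + 3·σ_4 = 6(Δ_3 - Δ_2) = -18
Clamped end conditions give two more equations: 2h_0·σ_0 + h_0·σ_1 = 6(Δ_0 - p'(-1)) = -6 and h_3·σ_3 + 2h_3·σ_4 = 6(p'(8) - Δ_3) = 24.
Hence σ_0 = -409/36, σ_1 = 301/18, σ_2 = -503/72, σ_3 = -31/36, σ_4 = 319/72.
On [2, 5], p'(x) = b_2 + 2c_2·(x - 2) + 3d_2·(x - 2)² with b_2 = Δ_2 - h_2(2σ_2 + σ_3)/6 = 89/12, c_2 = σ_2/2 = -503/144, d_2 = (σ_3 - σ_2)/(6h_2) = 49/144. So p'(2) = 89/12.

7.4167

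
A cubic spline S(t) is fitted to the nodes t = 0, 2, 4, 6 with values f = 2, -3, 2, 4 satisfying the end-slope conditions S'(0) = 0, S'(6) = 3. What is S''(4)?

Let M_i = S''(x_i). Step sizes h_i = 2, 2, 2; slopes of the chords Δ_i = (y_(i+1) - y_i)/h_i = -5/2, 5/2, 1.
  2·M_0 + 8·M_1 + 2·M_2 = 6(Δ_1 - Δ_0) = 30
  2·M_1 + 8·M_2 + 2·M_3 = 6(Δ_2 - Δ_1) = -9
Clamped end conditions give two more equations: 2h_0·M_0 + h_0·M_1 = 6(Δ_0 - S'(0)) = -15 and h_2·M_2 + 2h_2·M_3 = 6(S'(6) - Δ_2) = 12.
Forward elimination and back-substitution give M_0 = -7, M_1 = 13/2, M_2 = -4, M_3 = 5.

-4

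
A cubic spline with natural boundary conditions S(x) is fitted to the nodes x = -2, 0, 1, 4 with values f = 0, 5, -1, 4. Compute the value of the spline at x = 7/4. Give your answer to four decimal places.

-3.1744

With M_i denoting the second derivative at x_i, h_i = 2, 1, 3, and Δ_i = (y_(i+1) − y_i)/h_i = 5/2, -6, 5/3:
  2·M_0 + 6·M_1 + 1·M_2 = 6(Δ_1 - Δ_0) = -51
  1·M_1 + 8·M_2 + 3·M_3 = 6(Δ_2 - Δ_1) = 46
Natural end conditions: M_0 = M_3 = 0.
Solving: M_0 = 0, M_1 = -454/47, M_2 = 327/47, M_3 = 0.
On [1, 4], S(x) = -1 - 746/141·(x - 1) + 327/94·(x - 1)² - 109/282·(x - 1)³.
With (x - 1) = 3/4: S(7/4) = -19097/6016.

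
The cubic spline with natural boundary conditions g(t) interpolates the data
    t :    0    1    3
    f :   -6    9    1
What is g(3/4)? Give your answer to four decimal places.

6.2891

Write σ_i for g''(x_i). With h_i = 1, 2 and divided differences Δ_i = 15, -4, the continuity of g' gives the tridiagonal system
  1·σ_0 + 6·σ_1 + 2·σ_2 = 6(Δ_1 - Δ_0) = -114
Natural end conditions: σ_0 = σ_2 = 0.
Hence σ_0 = 0, σ_1 = -19, σ_2 = 0.
On [0, 1], g(t) = -6 + 109/6·t + 0·t² - 19/6·t³.
With t = 3/4: g(3/4) = 805/128.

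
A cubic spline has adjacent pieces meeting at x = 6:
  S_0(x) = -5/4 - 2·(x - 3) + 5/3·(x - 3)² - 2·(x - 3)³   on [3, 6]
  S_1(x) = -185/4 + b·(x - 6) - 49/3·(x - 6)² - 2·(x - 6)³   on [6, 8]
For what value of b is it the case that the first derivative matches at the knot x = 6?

-46

S_0'(x) = -2 + 10/3·(x - 3) - 6·(x - 3)², so S_0'(6) = -46. On the right, S_1'(6) = b, so b = -46.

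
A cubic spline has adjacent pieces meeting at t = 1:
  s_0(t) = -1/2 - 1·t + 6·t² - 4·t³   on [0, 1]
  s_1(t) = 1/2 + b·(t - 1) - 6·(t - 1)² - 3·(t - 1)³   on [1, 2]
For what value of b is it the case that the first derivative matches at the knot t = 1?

s_0'(t) = -1 + 12·t - 12·t², so s_0'(1) = -1. On the right, s_1'(1) = b, so b = -1.

-1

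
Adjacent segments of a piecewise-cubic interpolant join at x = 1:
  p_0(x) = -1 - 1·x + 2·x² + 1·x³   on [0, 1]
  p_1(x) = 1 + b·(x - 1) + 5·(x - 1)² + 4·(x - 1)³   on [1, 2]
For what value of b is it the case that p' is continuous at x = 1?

6

p_0'(x) = -1 + 4·x + 3·x², so p_0'(1) = 6. On the right, p_1'(1) = b, so b = 6.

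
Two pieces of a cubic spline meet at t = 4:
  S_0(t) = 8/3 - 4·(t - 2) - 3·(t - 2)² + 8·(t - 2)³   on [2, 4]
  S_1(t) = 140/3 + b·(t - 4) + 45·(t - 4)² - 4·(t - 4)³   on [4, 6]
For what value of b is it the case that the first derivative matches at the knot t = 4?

80

S_0'(t) = -4 - 6·(t - 2) + 24·(t - 2)², so S_0'(4) = 80. On the right, S_1'(4) = b, so b = 80.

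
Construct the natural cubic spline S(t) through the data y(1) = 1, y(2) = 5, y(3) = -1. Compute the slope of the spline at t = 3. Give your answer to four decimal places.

With m_i denoting the second derivative at x_i, h_i = 1, 1, and Δ_i = (y_(i+1) − y_i)/h_i = 4, -6:
  1·m_0 + 4·m_1 + 1·m_2 = 6(Δ_1 - Δ_0) = -60
Natural end conditions: m_0 = m_2 = 0.
Hence m_0 = 0, m_1 = -15, m_2 = 0.
On [2, 3], S'(t) = b_1 + 2c_1·(t - 2) + 3d_1·(t - 2)² with b_1 = Δ_1 - h_1(2m_1 + m_2)/6 = -1, c_1 = m_1/2 = -15/2, d_1 = (m_2 - m_1)/(6h_1) = 5/2. So S'(3) = -17/2.

-8.5000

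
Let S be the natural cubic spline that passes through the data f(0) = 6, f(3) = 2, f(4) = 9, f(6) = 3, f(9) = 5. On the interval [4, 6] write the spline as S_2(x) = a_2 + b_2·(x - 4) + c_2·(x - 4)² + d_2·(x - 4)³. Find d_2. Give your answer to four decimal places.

Let m_i = S''(x_i). Step sizes h_i = 3, 1, 2, 3; slopes of the chords Δ_i = (y_(i+1) - y_i)/h_i = -4/3, 7, -3, 2/3.
  3·m_0 + 8·m_1 + 1·m_2 = 6(Δ_1 - Δ_0) = 50
  1·m_1 + 6·m_2 + 2·m_3 = 6(Δ_2 - Δ_1) = -60
  2·m_2 + 10·m_3 + 3·m_4 = 6(Δ_3 - Δ_2) = 22
Natural end conditions: m_0 = m_4 = 0.
Solving the tridiagonal system: m_0 = 0, m_1 = 574/73, m_2 = -942/73, m_3 = 349/73, m_4 = 0.
On [4, 6], with S_2(x) = a_2 + b_2·(x - 4) + c_2·(x - 4)² + d_2·(x - 4)³: c_2 = m_2/2 = -471/73, d_2 = (m_3 - m_2)/(6h_2) = 1291/876, b_2 = Δ_2 - h_2(2m_2 + m_3)/6 = 878/219.

1.4737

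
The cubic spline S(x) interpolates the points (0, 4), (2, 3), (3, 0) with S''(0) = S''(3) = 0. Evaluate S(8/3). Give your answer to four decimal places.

Put m_i = S'' at the i-th knot. Here h = (2, 1) and Δ = (-1/2, -3), so the interior equations h_(i-1)·m_(i-1) + 2(h_(i-1)+h_i)·m_i + h_i·m_(i+1) = 6(Δ_i − Δ_(i-1)) read
  2·m_0 + 6·m_1 + 1·m_2 = 6(Δ_1 - Δ_0) = -15
Natural end conditions: m_0 = m_2 = 0.
Hence m_0 = 0, m_1 = -5/2, m_2 = 0.
On [2, 3], S(x) = 3 - 13/6·(x - 2) - 5/4·(x - 2)² + 5/12·(x - 2)³.
With (x - 2) = 2/3: S(8/3) = 91/81.

1.1235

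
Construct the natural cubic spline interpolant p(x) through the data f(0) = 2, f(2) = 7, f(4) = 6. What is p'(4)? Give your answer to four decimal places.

-1.2500

With σ_i denoting the second derivative at x_i, h_i = 2, 2, and Δ_i = (y_(i+1) − y_i)/h_i = 5/2, -1/2:
  2·σ_0 + 8·σ_1 + 2·σ_2 = 6(Δ_1 - Δ_0) = -18
Natural end conditions: σ_0 = σ_2 = 0.
Solving the tridiagonal system: σ_0 = 0, σ_1 = -9/4, σ_2 = 0.
On [2, 4], p'(x) = b_1 + 2c_1·(x - 2) + 3d_1·(x - 2)² with b_1 = Δ_1 - h_1(2σ_1 + σ_2)/6 = 1, c_1 = σ_1/2 = -9/8, d_1 = (σ_2 - σ_1)/(6h_1) = 3/16. So p'(4) = -5/4.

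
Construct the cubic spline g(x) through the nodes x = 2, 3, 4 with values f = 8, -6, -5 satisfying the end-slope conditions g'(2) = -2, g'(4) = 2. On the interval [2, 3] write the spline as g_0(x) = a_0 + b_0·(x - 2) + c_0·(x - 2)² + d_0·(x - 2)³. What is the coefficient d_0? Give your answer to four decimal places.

16.2500

Let σ_i = g''(x_i). Step sizes h_i = 1, 1; slopes of the chords Δ_i = (y_(i+1) - y_i)/h_i = -14, 1.
  1·σ_0 + 4·σ_1 + 1·σ_2 = 6(Δ_1 - Δ_0) = 90
Clamped end conditions give two more equations: 2h_0·σ_0 + h_0·σ_1 = 6(Δ_0 - g'(2)) = -72 and h_1·σ_1 + 2h_1·σ_2 = 6(g'(4) - Δ_1) = 6.
Hence σ_0 = -113/2, σ_1 = 41, σ_2 = -35/2.
On [2, 3], with g_0(x) = a_0 + b_0·(x - 2) + c_0·(x - 2)² + d_0·(x - 2)³: c_0 = σ_0/2 = -113/4, d_0 = (σ_1 - σ_0)/(6h_0) = 65/4, b_0 = Δ_0 - h_0(2σ_0 + σ_1)/6 = -2.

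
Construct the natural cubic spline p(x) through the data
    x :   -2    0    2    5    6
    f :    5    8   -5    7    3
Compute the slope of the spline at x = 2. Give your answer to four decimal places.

-2.0224

Put σ_i = p'' at the i-th knot. Here h = (2, 2, 3, 1) and Δ = (3/2, -13/2, 4, -4), so the interior equations h_(i-1)·σ_(i-1) + 2(h_(i-1)+h_i)·σ_i + h_i·σ_(i+1) = 6(Δ_i − Δ_(i-1)) read
  2·σ_0 + 8·σ_1 + 2·σ_2 = 6(Δ_1 - Δ_0) = -48
  2·σ_1 + 10·σ_2 + 3·σ_3 = 6(Δ_2 - Δ_1) = 63
  3·σ_2 + 8·σ_3 + 1·σ_4 = 6(Δ_3 - Δ_2) = -48
Natural end conditions: σ_0 = σ_4 = 0.
Hence σ_0 = 0, σ_1 = -588/67, σ_2 = 744/67, σ_3 = -681/67, σ_4 = 0.
On [2, 5], p'(x) = b_2 + 2c_2·(x - 2) + 3d_2·(x - 2)² with b_2 = Δ_2 - h_2(2σ_2 + σ_3)/6 = -271/134, c_2 = σ_2/2 = 372/67, d_2 = (σ_3 - σ_2)/(6h_2) = -475/402. So p'(2) = -271/134.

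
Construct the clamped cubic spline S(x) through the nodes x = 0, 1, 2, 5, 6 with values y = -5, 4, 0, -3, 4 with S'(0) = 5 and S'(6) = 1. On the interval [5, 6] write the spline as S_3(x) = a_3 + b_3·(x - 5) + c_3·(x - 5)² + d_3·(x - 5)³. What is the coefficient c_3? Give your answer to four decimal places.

With σ_i denoting the second derivative at x_i, h_i = 1, 1, 3, 1, and Δ_i = (y_(i+1) − y_i)/h_i = 9, -4, -1, 7:
  1·σ_0 + 4·σ_1 + 1·σ_2 = 6(Δ_1 - Δ_0) = -78
  1·σ_1 + 8·σ_2 + 3·σ_3 = 6(Δ_2 - Δ_1) = 18
  3·σ_2 + 8·σ_3 + 1·σ_4 = 6(Δ_3 - Δ_2) = 48
Clamped end conditions give two more equations: 2h_0·σ_0 + h_0·σ_1 = 6(Δ_0 - S'(0)) = 24 and h_3·σ_3 + 2h_3·σ_4 = 6(S'(6) - Δ_3) = -36.
Forward elimination and back-substitution give σ_0 = 959/38, σ_1 = -503/19, σ_2 = 101/38, σ_3 = 147/19, σ_4 = -831/38.
On [5, 6], with S_3(x) = a_3 + b_3·(x - 5) + c_3·(x - 5)² + d_3·(x - 5)³: c_3 = σ_3/2 = 147/38, d_3 = (σ_4 - σ_3)/(6h_3) = -375/76, b_3 = Δ_3 - h_3(2σ_3 + σ_4)/6 = 613/76.

3.8684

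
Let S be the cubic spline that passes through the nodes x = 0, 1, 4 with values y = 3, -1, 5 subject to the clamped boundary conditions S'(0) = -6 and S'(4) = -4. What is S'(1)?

-1

Put M_i = S'' at the i-th knot. Here h = (1, 3) and Δ = (-4, 2), so the interior equations h_(i-1)·M_(i-1) + 2(h_(i-1)+h_i)·M_i + h_i·M_(i+1) = 6(Δ_i − Δ_(i-1)) read
  1·M_0 + 8·M_1 + 3·M_2 = 6(Δ_1 - Δ_0) = 36
Clamped end conditions give two more equations: 2h_0·M_0 + h_0·M_1 = 6(Δ_0 - S'(0)) = 12 and h_1·M_1 + 2h_1·M_2 = 6(S'(4) - Δ_1) = -36.
Hence M_0 = 2, M_1 = 8, M_2 = -10.
On [1, 4], S'(x) = b_1 + 2c_1·(x - 1) + 3d_1·(x - 1)² with b_1 = Δ_1 - h_1(2M_1 + M_2)/6 = -1, c_1 = M_1/2 = 4, d_1 = (M_2 - M_1)/(6h_1) = -1. So S'(1) = -1.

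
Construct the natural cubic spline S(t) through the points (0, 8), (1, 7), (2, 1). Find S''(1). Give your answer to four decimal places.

Write σ_i for S''(x_i). With h_i = 1, 1 and divided differences Δ_i = -1, -6, the continuity of S' gives the tridiagonal system
  1·σ_0 + 4·σ_1 + 1·σ_2 = 6(Δ_1 - Δ_0) = -30
Natural end conditions: σ_0 = σ_2 = 0.
Solving the tridiagonal system: σ_0 = 0, σ_1 = -15/2, σ_2 = 0.

-7.5000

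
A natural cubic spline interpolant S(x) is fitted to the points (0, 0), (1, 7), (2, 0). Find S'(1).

With M_i denoting the second derivative at x_i, h_i = 1, 1, and Δ_i = (y_(i+1) − y_i)/h_i = 7, -7:
  1·M_0 + 4·M_1 + 1·M_2 = 6(Δ_1 - Δ_0) = -84
Natural end conditions: M_0 = M_2 = 0.
Solving the tridiagonal system: M_0 = 0, M_1 = -21, M_2 = 0.
On [1, 2], S'(x) = b_1 + 2c_1·(x - 1) + 3d_1·(x - 1)² with b_1 = Δ_1 - h_1(2M_1 + M_2)/6 = 0, c_1 = M_1/2 = -21/2, d_1 = (M_2 - M_1)/(6h_1) = 7/2. So S'(1) = 0.

0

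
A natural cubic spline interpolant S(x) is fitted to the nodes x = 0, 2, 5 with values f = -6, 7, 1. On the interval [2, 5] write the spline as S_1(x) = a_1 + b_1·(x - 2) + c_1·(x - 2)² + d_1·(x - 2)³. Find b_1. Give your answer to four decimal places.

3.1000

Let σ_i = S''(x_i). Step sizes h_i = 2, 3; slopes of the chords Δ_i = (y_(i+1) - y_i)/h_i = 13/2, -2.
  2·σ_0 + 10·σ_1 + 3·σ_2 = 6(Δ_1 - Δ_0) = -51
Natural end conditions: σ_0 = σ_2 = 0.
Forward elimination and back-substitution give σ_0 = 0, σ_1 = -51/10, σ_2 = 0.
On [2, 5], with S_1(x) = a_1 + b_1·(x - 2) + c_1·(x - 2)² + d_1·(x - 2)³: c_1 = σ_1/2 = -51/20, d_1 = (σ_2 - σ_1)/(6h_1) = 17/60, b_1 = Δ_1 - h_1(2σ_1 + σ_2)/6 = 31/10.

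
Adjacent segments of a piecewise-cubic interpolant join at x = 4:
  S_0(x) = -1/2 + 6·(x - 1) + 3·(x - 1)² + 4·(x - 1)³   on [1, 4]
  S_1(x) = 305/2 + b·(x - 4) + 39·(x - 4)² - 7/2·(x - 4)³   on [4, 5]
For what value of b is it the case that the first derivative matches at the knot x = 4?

132

S_0'(x) = 6 + 6·(x - 1) + 12·(x - 1)², so S_0'(4) = 132. On the right, S_1'(4) = b, so b = 132.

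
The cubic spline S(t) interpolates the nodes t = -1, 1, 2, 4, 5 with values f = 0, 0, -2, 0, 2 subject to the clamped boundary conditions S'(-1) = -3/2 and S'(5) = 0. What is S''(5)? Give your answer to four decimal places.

-6.4839

Let M_i = S''(x_i). Step sizes h_i = 2, 1, 2, 1; slopes of the chords Δ_i = (y_(i+1) - y_i)/h_i = 0, -2, 1, 2.
  2·M_0 + 6·M_1 + 1·M_2 = 6(Δ_1 - Δ_0) = -12
  1·M_1 + 6·M_2 + 2·M_3 = 6(Δ_2 - Δ_1) = 18
  2·M_2 + 6·M_3 + 1·M_4 = 6(Δ_3 - Δ_2) = 6
Clamped end conditions give two more equations: 2h_0·M_0 + h_0·M_1 = 6(Δ_0 - S'(-1)) = 9 and h_3·M_3 + 2h_3·M_4 = 6(S'(5) - Δ_3) = -12.
Forward elimination and back-substitution give M_0 = 525/124, M_1 = -123/31, M_2 = 207/62, M_3 = 30/31, M_4 = -201/31.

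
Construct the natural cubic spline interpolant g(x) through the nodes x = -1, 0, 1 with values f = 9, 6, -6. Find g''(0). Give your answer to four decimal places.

-13.5000

Put m_i = g'' at the i-th knot. Here h = (1, 1) and Δ = (-3, -12), so the interior equations h_(i-1)·m_(i-1) + 2(h_(i-1)+h_i)·m_i + h_i·m_(i+1) = 6(Δ_i − Δ_(i-1)) read
  1·m_0 + 4·m_1 + 1·m_2 = 6(Δ_1 - Δ_0) = -54
Natural end conditions: m_0 = m_2 = 0.
Hence m_0 = 0, m_1 = -27/2, m_2 = 0.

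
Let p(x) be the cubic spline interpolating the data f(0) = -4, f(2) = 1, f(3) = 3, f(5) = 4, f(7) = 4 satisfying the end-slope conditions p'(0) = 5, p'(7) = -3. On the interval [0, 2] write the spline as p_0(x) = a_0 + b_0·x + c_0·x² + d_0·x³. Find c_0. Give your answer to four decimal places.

-2.2111

With M_i denoting the second derivative at x_i, h_i = 2, 1, 2, 2, and Δ_i = (y_(i+1) − y_i)/h_i = 5/2, 2, 1/2, 0:
  2·M_0 + 6·M_1 + 1·M_2 = 6(Δ_1 - Δ_0) = -3
  1·M_1 + 6·M_2 + 2·M_3 = 6(Δ_2 - Δ_1) = -9
  2·M_2 + 8·M_3 + 2·M_4 = 6(Δ_3 - Δ_2) = -3
Clamped end conditions give two more equations: 2h_0·M_0 + h_0·M_1 = 6(Δ_0 - p'(0)) = -15 and h_3·M_3 + 2h_3·M_4 = 6(p'(7) - Δ_3) = -18.
Hence M_0 = -1079/244, M_1 = 82/61, M_2 = -271/122, M_3 = 91/61, M_4 = -320/61.
On [0, 2], with p_0(x) = a_0 + b_0·x + c_0·x² + d_0·x³: c_0 = M_0/2 = -1079/488, d_0 = (M_1 - M_0)/(6h_0) = 469/976, b_0 = Δ_0 - h_0(2M_0 + M_1)/6 = 5.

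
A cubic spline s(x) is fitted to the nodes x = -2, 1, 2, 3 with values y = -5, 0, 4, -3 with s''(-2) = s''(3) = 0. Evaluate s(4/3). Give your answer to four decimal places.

Let σ_i = s''(x_i). Step sizes h_i = 3, 1, 1; slopes of the chords Δ_i = (y_(i+1) - y_i)/h_i = 5/3, 4, -7.
  3·σ_0 + 8·σ_1 + 1·σ_2 = 6(Δ_1 - Δ_0) = 14
  1·σ_1 + 4·σ_2 + 1·σ_3 = 6(Δ_2 - Δ_1) = -66
Natural end conditions: σ_0 = σ_3 = 0.
Forward elimination and back-substitution give σ_0 = 0, σ_1 = 122/31, σ_2 = -542/31, σ_3 = 0.
On [1, 2], s(x) = 0 + 521/93·(x - 1) + 61/31·(x - 1)² - 332/93·(x - 1)³.
With (x - 1) = 1/3: s(4/3) = 4906/2511.

1.9538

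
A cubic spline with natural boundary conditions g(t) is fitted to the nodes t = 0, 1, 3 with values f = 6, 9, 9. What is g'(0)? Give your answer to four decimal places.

Let σ_i = g''(x_i). Step sizes h_i = 1, 2; slopes of the chords Δ_i = (y_(i+1) - y_i)/h_i = 3, 0.
  1·σ_0 + 6·σ_1 + 2·σ_2 = 6(Δ_1 - Δ_0) = -18
Natural end conditions: σ_0 = σ_2 = 0.
Solving: σ_0 = 0, σ_1 = -3, σ_2 = 0.
On [0, 1], g'(t) = b_0 + 2c_0·t + 3d_0·t² with b_0 = Δ_0 - h_0(2σ_0 + σ_1)/6 = 7/2, c_0 = σ_0/2 = 0, d_0 = (σ_1 - σ_0)/(6h_0) = -1/2. So g'(0) = 7/2.

3.5000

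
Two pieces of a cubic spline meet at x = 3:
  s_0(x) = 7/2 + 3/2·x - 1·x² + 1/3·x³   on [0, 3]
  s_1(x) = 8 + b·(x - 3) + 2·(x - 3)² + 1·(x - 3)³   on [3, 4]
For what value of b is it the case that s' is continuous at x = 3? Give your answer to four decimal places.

s_0'(x) = 3/2 - 2·x + 1·x², so s_0'(3) = 9/2. On the right, s_1'(3) = b, so b = 9/2.

4.5000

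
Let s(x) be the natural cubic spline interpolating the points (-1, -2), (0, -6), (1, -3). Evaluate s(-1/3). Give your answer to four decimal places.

-5.3148

Write M_i for s''(x_i). With h_i = 1, 1 and divided differences Δ_i = -4, 3, the continuity of s' gives the tridiagonal system
  1·M_0 + 4·M_1 + 1·M_2 = 6(Δ_1 - Δ_0) = 42
Natural end conditions: M_0 = M_2 = 0.
Solving the tridiagonal system: M_0 = 0, M_1 = 21/2, M_2 = 0.
On [-1, 0], s(x) = -2 - 23/4·(x + 1) + 0·(x + 1)² + 7/4·(x + 1)³.
With (x + 1) = 2/3: s(-1/3) = -287/54.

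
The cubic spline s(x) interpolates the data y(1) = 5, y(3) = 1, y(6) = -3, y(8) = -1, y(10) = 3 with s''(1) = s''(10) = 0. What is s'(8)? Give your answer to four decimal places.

1.7190

With m_i denoting the second derivative at x_i, h_i = 2, 3, 2, 2, and Δ_i = (y_(i+1) − y_i)/h_i = -2, -4/3, 1, 2:
  2·m_0 + 10·m_1 + 3·m_2 = 6(Δ_1 - Δ_0) = 4
  3·m_1 + 10·m_2 + 2·m_3 = 6(Δ_2 - Δ_1) = 14
  2·m_2 + 8·m_3 + 2·m_4 = 6(Δ_3 - Δ_2) = 6
Natural end conditions: m_0 = m_4 = 0.
Forward elimination and back-substitution give m_0 = 0, m_1 = 1/172, m_2 = 113/86, m_3 = 145/344, m_4 = 0.
On [8, 10], s'(x) = b_3 + 2c_3·(x - 8) + 3d_3·(x - 8)² with b_3 = Δ_3 - h_3(2m_3 + m_4)/6 = 887/516, c_3 = m_3/2 = 145/688, d_3 = (m_4 - m_3)/(6h_3) = -145/4128. So s'(8) = 887/516.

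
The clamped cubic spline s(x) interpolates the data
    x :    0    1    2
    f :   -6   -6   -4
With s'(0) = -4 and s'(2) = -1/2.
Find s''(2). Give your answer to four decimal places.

-8.7500

With m_i denoting the second derivative at x_i, h_i = 1, 1, and Δ_i = (y_(i+1) − y_i)/h_i = 0, 2:
  1·m_0 + 4·m_1 + 1·m_2 = 6(Δ_1 - Δ_0) = 12
Clamped end conditions give two more equations: 2h_0·m_0 + h_0·m_1 = 6(Δ_0 - s'(0)) = 24 and h_1·m_1 + 2h_1·m_2 = 6(s'(2) - Δ_1) = -15.
Solving: m_0 = 43/4, m_1 = 5/2, m_2 = -35/4.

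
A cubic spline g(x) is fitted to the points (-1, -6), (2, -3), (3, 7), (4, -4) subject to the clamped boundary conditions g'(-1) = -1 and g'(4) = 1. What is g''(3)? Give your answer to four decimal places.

Put M_i = g'' at the i-th knot. Here h = (3, 1, 1) and Δ = (1, 10, -11), so the interior equations h_(i-1)·M_(i-1) + 2(h_(i-1)+h_i)·M_i + h_i·M_(i+1) = 6(Δ_i − Δ_(i-1)) read
  3·M_0 + 8·M_1 + 1·M_2 = 6(Δ_1 - Δ_0) = 54
  1·M_1 + 4·M_2 + 1·M_3 = 6(Δ_2 - Δ_1) = -126
Clamped end conditions give two more equations: 2h_0·M_0 + h_0·M_1 = 6(Δ_0 - g'(-1)) = 12 and h_2·M_2 + 2h_2·M_3 = 6(g'(4) - Δ_2) = 72.
Forward elimination and back-substitution give M_0 = -162/29, M_1 = 440/29, M_2 = -1468/29, M_3 = 1778/29.

-50.6207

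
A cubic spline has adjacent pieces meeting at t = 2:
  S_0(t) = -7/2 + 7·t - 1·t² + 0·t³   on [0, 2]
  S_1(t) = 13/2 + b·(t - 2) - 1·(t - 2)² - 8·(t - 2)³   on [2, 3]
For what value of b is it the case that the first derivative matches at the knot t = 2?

S_0'(t) = 7 - 2·t + 0·t², so S_0'(2) = 3. On the right, S_1'(2) = b, so b = 3.

3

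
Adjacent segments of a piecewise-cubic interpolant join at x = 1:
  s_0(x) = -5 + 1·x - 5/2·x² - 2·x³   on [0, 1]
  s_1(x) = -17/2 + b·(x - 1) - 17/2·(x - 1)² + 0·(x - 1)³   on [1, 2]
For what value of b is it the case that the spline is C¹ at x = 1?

-10

s_0'(x) = 1 - 5·x - 6·x², so s_0'(1) = -10. On the right, s_1'(1) = b, so b = -10.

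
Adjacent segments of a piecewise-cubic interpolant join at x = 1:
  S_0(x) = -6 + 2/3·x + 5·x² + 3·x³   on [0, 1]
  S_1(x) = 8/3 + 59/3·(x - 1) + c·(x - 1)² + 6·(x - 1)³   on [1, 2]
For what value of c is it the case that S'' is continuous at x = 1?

14

S_0''(x) = 10 + 18·x, so S_0''(1) = 28. On the right, S_1''(1) = 2c, so c = 14.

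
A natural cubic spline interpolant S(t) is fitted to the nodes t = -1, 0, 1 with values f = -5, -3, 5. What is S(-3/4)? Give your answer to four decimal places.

-4.8516

Put m_i = S'' at the i-th knot. Here h = (1, 1) and Δ = (2, 8), so the interior equations h_(i-1)·m_(i-1) + 2(h_(i-1)+h_i)·m_i + h_i·m_(i+1) = 6(Δ_i − Δ_(i-1)) read
  1·m_0 + 4·m_1 + 1·m_2 = 6(Δ_1 - Δ_0) = 36
Natural end conditions: m_0 = m_2 = 0.
Forward elimination and back-substitution give m_0 = 0, m_1 = 9, m_2 = 0.
On [-1, 0], S(t) = -5 + 1/2·(t + 1) + 0·(t + 1)² + 3/2·(t + 1)³.
With (t + 1) = 1/4: S(-3/4) = -621/128.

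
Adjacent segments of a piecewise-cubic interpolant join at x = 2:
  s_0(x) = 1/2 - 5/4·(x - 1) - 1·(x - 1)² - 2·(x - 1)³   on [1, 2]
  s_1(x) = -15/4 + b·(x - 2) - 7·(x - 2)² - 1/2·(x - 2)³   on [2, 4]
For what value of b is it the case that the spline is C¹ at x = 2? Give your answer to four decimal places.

-9.2500

s_0'(x) = -5/4 - 2·(x - 1) - 6·(x - 1)², so s_0'(2) = -37/4. On the right, s_1'(2) = b, so b = -37/4.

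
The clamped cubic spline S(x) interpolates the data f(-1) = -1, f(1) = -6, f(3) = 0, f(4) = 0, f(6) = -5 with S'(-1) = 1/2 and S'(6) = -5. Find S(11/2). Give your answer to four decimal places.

-2.9105

Put σ_i = S'' at the i-th knot. Here h = (2, 2, 1, 2) and Δ = (-5/2, 3, 0, -5/2), so the interior equations h_(i-1)·σ_(i-1) + 2(h_(i-1)+h_i)·σ_i + h_i·σ_(i+1) = 6(Δ_i − Δ_(i-1)) read
  2·σ_0 + 8·σ_1 + 2·σ_2 = 6(Δ_1 - Δ_0) = 33
  2·σ_1 + 6·σ_2 + 1·σ_3 = 6(Δ_2 - Δ_1) = -18
  1·σ_2 + 6·σ_3 + 2·σ_4 = 6(Δ_3 - Δ_2) = -15
Clamped end conditions give two more equations: 2h_0·σ_0 + h_0·σ_1 = 6(Δ_0 - S'(-1)) = -18 and h_3·σ_3 + 2h_3·σ_4 = 6(S'(6) - Δ_3) = -15.
Forward elimination and back-substitution give σ_0 = -505/61, σ_1 = 461/61, σ_2 = -665/122, σ_3 = -25/61, σ_4 = -865/244.
On [4, 6], S(x) = 0 - 255/244·(x - 4) - 25/122·(x - 4)² - 255/976·(x - 4)³.
With (x - 4) = 3/2: S(11/2) = -22725/7808.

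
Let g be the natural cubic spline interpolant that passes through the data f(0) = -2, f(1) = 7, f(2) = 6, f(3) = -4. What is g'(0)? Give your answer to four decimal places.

Let m_i = g''(x_i). Step sizes h_i = 1, 1, 1; slopes of the chords Δ_i = (y_(i+1) - y_i)/h_i = 9, -1, -10.
  1·m_0 + 4·m_1 + 1·m_2 = 6(Δ_1 - Δ_0) = -60
  1·m_1 + 4·m_2 + 1·m_3 = 6(Δ_2 - Δ_1) = -54
Natural end conditions: m_0 = m_3 = 0.
Solving: m_0 = 0, m_1 = -62/5, m_2 = -52/5, m_3 = 0.
On [0, 1], g'(x) = b_0 + 2c_0·x + 3d_0·x² with b_0 = Δ_0 - h_0(2m_0 + m_1)/6 = 166/15, c_0 = m_0/2 = 0, d_0 = (m_1 - m_0)/(6h_0) = -31/15. So g'(0) = 166/15.

11.0667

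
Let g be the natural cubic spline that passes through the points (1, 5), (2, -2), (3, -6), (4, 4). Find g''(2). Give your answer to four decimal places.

Let σ_i = g''(x_i). Step sizes h_i = 1, 1, 1; slopes of the chords Δ_i = (y_(i+1) - y_i)/h_i = -7, -4, 10.
  1·σ_0 + 4·σ_1 + 1·σ_2 = 6(Δ_1 - Δ_0) = 18
  1·σ_1 + 4·σ_2 + 1·σ_3 = 6(Δ_2 - Δ_1) = 84
Natural end conditions: σ_0 = σ_3 = 0.
Solving the tridiagonal system: σ_0 = 0, σ_1 = -4/5, σ_2 = 106/5, σ_3 = 0.

-0.8000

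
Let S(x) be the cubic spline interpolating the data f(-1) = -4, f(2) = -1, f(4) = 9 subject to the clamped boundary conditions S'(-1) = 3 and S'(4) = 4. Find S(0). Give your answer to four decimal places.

Put σ_i = S'' at the i-th knot. Here h = (3, 2) and Δ = (1, 5), so the interior equations h_(i-1)·σ_(i-1) + 2(h_(i-1)+h_i)·σ_i + h_i·σ_(i+1) = 6(Δ_i − Δ_(i-1)) read
  3·σ_0 + 10·σ_1 + 2·σ_2 = 6(Δ_1 - Δ_0) = 24
Clamped end conditions give two more equations: 2h_0·σ_0 + h_0·σ_1 = 6(Δ_0 - S'(-1)) = -12 and h_1·σ_1 + 2h_1·σ_2 = 6(S'(4) - Δ_1) = -6.
Solving the tridiagonal system: σ_0 = -21/5, σ_1 = 22/5, σ_2 = -37/10.
On [-1, 2], S(x) = -4 + 3·(x + 1) - 21/10·(x + 1)² + 43/90·(x + 1)³.
With (x + 1) = 1: S(0) = -118/45.

-2.6222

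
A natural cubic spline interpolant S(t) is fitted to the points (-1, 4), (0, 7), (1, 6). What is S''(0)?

-6

With M_i denoting the second derivative at x_i, h_i = 1, 1, and Δ_i = (y_(i+1) − y_i)/h_i = 3, -1:
  1·M_0 + 4·M_1 + 1·M_2 = 6(Δ_1 - Δ_0) = -24
Natural end conditions: M_0 = M_2 = 0.
Solving the tridiagonal system: M_0 = 0, M_1 = -6, M_2 = 0.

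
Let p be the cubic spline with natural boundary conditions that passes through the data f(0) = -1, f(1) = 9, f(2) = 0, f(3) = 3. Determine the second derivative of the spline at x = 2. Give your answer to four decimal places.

26.8000

Write M_i for p''(x_i). With h_i = 1, 1, 1 and divided differences Δ_i = 10, -9, 3, the continuity of p' gives the tridiagonal system
  1·M_0 + 4·M_1 + 1·M_2 = 6(Δ_1 - Δ_0) = -114
  1·M_1 + 4·M_2 + 1·M_3 = 6(Δ_2 - Δ_1) = 72
Natural end conditions: M_0 = M_3 = 0.
Hence M_0 = 0, M_1 = -176/5, M_2 = 134/5, M_3 = 0.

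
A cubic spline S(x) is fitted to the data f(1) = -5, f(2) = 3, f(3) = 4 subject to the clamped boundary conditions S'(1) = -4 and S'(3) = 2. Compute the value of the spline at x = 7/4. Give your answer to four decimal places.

Put M_i = S'' at the i-th knot. Here h = (1, 1) and Δ = (8, 1), so the interior equations h_(i-1)·M_(i-1) + 2(h_(i-1)+h_i)·M_i + h_i·M_(i+1) = 6(Δ_i − Δ_(i-1)) read
  1·M_0 + 4·M_1 + 1·M_2 = 6(Δ_1 - Δ_0) = -42
Clamped end conditions give two more equations: 2h_0·M_0 + h_0·M_1 = 6(Δ_0 - S'(1)) = 72 and h_1·M_1 + 2h_1·M_2 = 6(S'(3) - Δ_1) = 6.
Hence M_0 = 99/2, M_1 = -27, M_2 = 33/2.
On [1, 2], S(x) = -5 - 4·(x - 1) + 99/4·(x - 1)² - 51/4·(x - 1)³.
With (x - 1) = 3/4: S(7/4) = 139/256.

0.5430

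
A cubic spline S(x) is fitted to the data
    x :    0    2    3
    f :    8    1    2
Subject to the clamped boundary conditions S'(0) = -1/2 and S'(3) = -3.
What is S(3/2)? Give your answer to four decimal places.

Write σ_i for S''(x_i). With h_i = 2, 1 and divided differences Δ_i = -7/2, 1, the continuity of S' gives the tridiagonal system
  2·σ_0 + 6·σ_1 + 1·σ_2 = 6(Δ_1 - Δ_0) = 27
Clamped end conditions give two more equations: 2h_0·σ_0 + h_0·σ_1 = 6(Δ_0 - S'(0)) = -18 and h_1·σ_1 + 2h_1·σ_2 = 6(S'(3) - Δ_1) = -24.
Hence σ_0 = -59/6, σ_1 = 32/3, σ_2 = -52/3.
On [0, 2], S(x) = 8 - 1/2·x - 59/12·x² + 41/24·x³.
With x = 3/2: S(3/2) = 125/64.

1.9531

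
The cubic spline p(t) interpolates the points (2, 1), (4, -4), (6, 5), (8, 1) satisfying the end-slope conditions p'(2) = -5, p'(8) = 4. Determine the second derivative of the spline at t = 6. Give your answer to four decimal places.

Write σ_i for p''(x_i). With h_i = 2, 2, 2 and divided differences Δ_i = -5/2, 9/2, -2, the continuity of p' gives the tridiagonal system
  2·σ_0 + 8·σ_1 + 2·σ_2 = 6(Δ_1 - Δ_0) = 42
  2·σ_1 + 8·σ_2 + 2·σ_3 = 6(Δ_2 - Δ_1) = -39
Clamped end conditions give two more equations: 2h_0·σ_0 + h_0·σ_1 = 6(Δ_0 - p'(2)) = 15 and h_2·σ_2 + 2h_2·σ_3 = 6(p'(8) - Δ_2) = 36.
Solving: σ_0 = -1/5, σ_1 = 79/10, σ_2 = -52/5, σ_3 = 71/5.

-10.4000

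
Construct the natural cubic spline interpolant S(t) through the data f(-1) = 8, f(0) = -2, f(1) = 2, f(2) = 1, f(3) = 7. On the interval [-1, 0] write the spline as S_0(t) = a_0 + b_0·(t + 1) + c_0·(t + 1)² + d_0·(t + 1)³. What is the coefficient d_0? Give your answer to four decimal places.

4.2321

With M_i denoting the second derivative at x_i, h_i = 1, 1, 1, 1, and Δ_i = (y_(i+1) − y_i)/h_i = -10, 4, -1, 6:
  1·M_0 + 4·M_1 + 1·M_2 = 6(Δ_1 - Δ_0) = 84
  1·M_1 + 4·M_2 + 1·M_3 = 6(Δ_2 - Δ_1) = -30
  1·M_2 + 4·M_3 + 1·M_4 = 6(Δ_3 - Δ_2) = 42
Natural end conditions: M_0 = M_4 = 0.
Solving: M_0 = 0, M_1 = 711/28, M_2 = -123/7, M_3 = 417/28, M_4 = 0.
On [-1, 0], with S_0(t) = a_0 + b_0·(t + 1) + c_0·(t + 1)² + d_0·(t + 1)³: c_0 = M_0/2 = 0, d_0 = (M_1 - M_0)/(6h_0) = 237/56, b_0 = Δ_0 - h_0(2M_0 + M_1)/6 = -797/56.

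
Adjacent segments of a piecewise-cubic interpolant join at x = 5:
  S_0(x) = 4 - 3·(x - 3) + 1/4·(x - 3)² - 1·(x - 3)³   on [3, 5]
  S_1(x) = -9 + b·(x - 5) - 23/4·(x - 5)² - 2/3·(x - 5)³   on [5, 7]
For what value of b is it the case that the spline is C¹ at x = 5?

S_0'(x) = -3 + 1/2·(x - 3) - 3·(x - 3)², so S_0'(5) = -14. On the right, S_1'(5) = b, so b = -14.

-14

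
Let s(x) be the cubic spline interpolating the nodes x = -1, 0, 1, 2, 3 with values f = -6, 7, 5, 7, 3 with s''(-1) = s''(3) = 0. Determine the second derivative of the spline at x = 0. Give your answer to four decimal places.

Let m_i = s''(x_i). Step sizes h_i = 1, 1, 1, 1; slopes of the chords Δ_i = (y_(i+1) - y_i)/h_i = 13, -2, 2, -4.
  1·m_0 + 4·m_1 + 1·m_2 = 6(Δ_1 - Δ_0) = -90
  1·m_1 + 4·m_2 + 1·m_3 = 6(Δ_2 - Δ_1) = 24
  1·m_2 + 4·m_3 + 1·m_4 = 6(Δ_3 - Δ_2) = -36
Natural end conditions: m_0 = m_4 = 0.
Solving the tridiagonal system: m_0 = 0, m_1 = -741/28, m_2 = 111/7, m_3 = -363/28, m_4 = 0.

-26.4643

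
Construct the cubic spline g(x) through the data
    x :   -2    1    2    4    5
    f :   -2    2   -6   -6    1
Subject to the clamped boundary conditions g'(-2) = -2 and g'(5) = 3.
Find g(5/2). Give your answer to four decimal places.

-8.7526

Let M_i = g''(x_i). Step sizes h_i = 3, 1, 2, 1; slopes of the chords Δ_i = (y_(i+1) - y_i)/h_i = 4/3, -8, 0, 7.
  3·M_0 + 8·M_1 + 1·M_2 = 6(Δ_1 - Δ_0) = -56
  1·M_1 + 6·M_2 + 2·M_3 = 6(Δ_2 - Δ_1) = 48
  2·M_2 + 6·M_3 + 1·M_4 = 6(Δ_3 - Δ_2) = 42
Clamped end conditions give two more equations: 2h_0·M_0 + h_0·M_1 = 6(Δ_0 - g'(-2)) = 20 and h_3·M_3 + 2h_3·M_4 = 6(g'(5) - Δ_3) = -24.
Hence M_0 = 1645/183, M_1 = -690/61, M_2 = 459/61, M_3 = 432/61, M_4 = -948/61.
On [2, 4], g(x) = -6 - 450/61·(x - 2) + 459/122·(x - 2)² - 9/244·(x - 2)³.
With (x - 2) = 1/2: g(5/2) = -17085/1952.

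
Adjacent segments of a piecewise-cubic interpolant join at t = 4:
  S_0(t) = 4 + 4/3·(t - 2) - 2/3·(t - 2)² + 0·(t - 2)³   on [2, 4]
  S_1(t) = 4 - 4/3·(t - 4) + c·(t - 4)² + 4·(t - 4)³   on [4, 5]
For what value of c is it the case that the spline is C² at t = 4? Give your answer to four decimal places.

S_0''(t) = -4/3 + 0·(t - 2), so S_0''(4) = -4/3. On the right, S_1''(4) = 2c, so c = -2/3.

-0.6667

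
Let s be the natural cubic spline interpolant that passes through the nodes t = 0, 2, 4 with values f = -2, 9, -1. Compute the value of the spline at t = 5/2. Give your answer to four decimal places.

8.2227

Put m_i = s'' at the i-th knot. Here h = (2, 2) and Δ = (11/2, -5), so the interior equations h_(i-1)·m_(i-1) + 2(h_(i-1)+h_i)·m_i + h_i·m_(i+1) = 6(Δ_i − Δ_(i-1)) read
  2·m_0 + 8·m_1 + 2·m_2 = 6(Δ_1 - Δ_0) = -63
Natural end conditions: m_0 = m_2 = 0.
Hence m_0 = 0, m_1 = -63/8, m_2 = 0.
On [2, 4], s(t) = 9 + 1/4·(t - 2) - 63/16·(t - 2)² + 21/32·(t - 2)³.
With (t - 2) = 1/2: s(5/2) = 2105/256.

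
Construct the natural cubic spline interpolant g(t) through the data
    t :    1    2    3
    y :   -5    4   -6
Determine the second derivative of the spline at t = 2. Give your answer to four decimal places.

-28.5000

With M_i denoting the second derivative at x_i, h_i = 1, 1, and Δ_i = (y_(i+1) − y_i)/h_i = 9, -10:
  1·M_0 + 4·M_1 + 1·M_2 = 6(Δ_1 - Δ_0) = -114
Natural end conditions: M_0 = M_2 = 0.
Solving the tridiagonal system: M_0 = 0, M_1 = -57/2, M_2 = 0.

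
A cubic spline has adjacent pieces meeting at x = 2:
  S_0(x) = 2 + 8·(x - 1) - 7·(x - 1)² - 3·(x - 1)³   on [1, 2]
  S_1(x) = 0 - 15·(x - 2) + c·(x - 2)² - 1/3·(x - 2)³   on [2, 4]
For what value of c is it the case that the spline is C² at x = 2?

-16

S_0''(x) = -14 - 18·(x - 1), so S_0''(2) = -32. On the right, S_1''(2) = 2c, so c = -16.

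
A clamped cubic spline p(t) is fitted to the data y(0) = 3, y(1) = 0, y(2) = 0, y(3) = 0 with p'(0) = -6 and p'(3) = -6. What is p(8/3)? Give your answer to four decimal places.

1.0222

With M_i denoting the second derivative at x_i, h_i = 1, 1, 1, and Δ_i = (y_(i+1) − y_i)/h_i = -3, 0, 0:
  1·M_0 + 4·M_1 + 1·M_2 = 6(Δ_1 - Δ_0) = 18
  1·M_1 + 4·M_2 + 1·M_3 = 6(Δ_2 - Δ_1) = 0
Clamped end conditions give two more equations: 2h_0·M_0 + h_0·M_1 = 6(Δ_0 - p'(0)) = 18 and h_2·M_2 + 2h_2·M_3 = 6(p'(3) - Δ_2) = -36.
Solving: M_0 = 42/5, M_1 = 6/5, M_2 = 24/5, M_3 = -102/5.
On [2, 3], p(t) = 0 + 9/5·(t - 2) + 12/5·(t - 2)² - 21/5·(t - 2)³.
With (t - 2) = 2/3: p(8/3) = 46/45.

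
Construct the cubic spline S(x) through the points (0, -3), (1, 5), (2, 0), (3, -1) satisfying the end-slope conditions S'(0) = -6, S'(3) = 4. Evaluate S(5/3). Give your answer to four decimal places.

2.7185

Put M_i = S'' at the i-th knot. Here h = (1, 1, 1) and Δ = (8, -5, -1), so the interior equations h_(i-1)·M_(i-1) + 2(h_(i-1)+h_i)·M_i + h_i·M_(i+1) = 6(Δ_i − Δ_(i-1)) read
  1·M_0 + 4·M_1 + 1·M_2 = 6(Δ_1 - Δ_0) = -78
  1·M_1 + 4·M_2 + 1·M_3 = 6(Δ_2 - Δ_1) = 24
Clamped end conditions give two more equations: 2h_0·M_0 + h_0·M_1 = 6(Δ_0 - S'(0)) = 84 and h_2·M_2 + 2h_2·M_3 = 6(S'(3) - Δ_2) = 30.
Solving the tridiagonal system: M_0 = 916/15, M_1 = -572/15, M_2 = 202/15, M_3 = 124/15.
On [1, 2], S(x) = 5 + 82/15·(x - 1) - 286/15·(x - 1)² + 43/5·(x - 1)³.
With (x - 1) = 2/3: S(5/3) = 367/135.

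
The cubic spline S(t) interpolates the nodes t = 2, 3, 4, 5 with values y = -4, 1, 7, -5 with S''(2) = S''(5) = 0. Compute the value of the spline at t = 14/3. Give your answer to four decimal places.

Write M_i for S''(x_i). With h_i = 1, 1, 1 and divided differences Δ_i = 5, 6, -12, the continuity of S' gives the tridiagonal system
  1·M_0 + 4·M_1 + 1·M_2 = 6(Δ_1 - Δ_0) = 6
  1·M_1 + 4·M_2 + 1·M_3 = 6(Δ_2 - Δ_1) = -108
Natural end conditions: M_0 = M_3 = 0.
Solving the tridiagonal system: M_0 = 0, M_1 = 44/5, M_2 = -146/5, M_3 = 0.
On [4, 5], S(t) = 7 - 34/15·(t - 4) - 73/5·(t - 4)² + 73/15·(t - 4)³.
With (t - 4) = 2/3: S(14/3) = 179/405.

0.4420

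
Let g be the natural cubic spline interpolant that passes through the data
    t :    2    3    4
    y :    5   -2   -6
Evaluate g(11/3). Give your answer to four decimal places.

With m_i denoting the second derivative at x_i, h_i = 1, 1, and Δ_i = (y_(i+1) − y_i)/h_i = -7, -4:
  1·m_0 + 4·m_1 + 1·m_2 = 6(Δ_1 - Δ_0) = 18
Natural end conditions: m_0 = m_2 = 0.
Solving the tridiagonal system: m_0 = 0, m_1 = 9/2, m_2 = 0.
On [3, 4], g(t) = -2 - 11/2·(t - 3) + 9/4·(t - 3)² - 3/4·(t - 3)³.
With (t - 3) = 2/3: g(11/3) = -44/9.

-4.8889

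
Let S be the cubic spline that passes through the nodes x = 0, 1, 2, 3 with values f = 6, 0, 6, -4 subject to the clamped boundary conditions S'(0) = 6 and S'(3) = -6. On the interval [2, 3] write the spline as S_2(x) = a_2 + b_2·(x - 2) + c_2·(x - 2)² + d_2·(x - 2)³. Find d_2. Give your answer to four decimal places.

12.8000

Put m_i = S'' at the i-th knot. Here h = (1, 1, 1) and Δ = (-6, 6, -10), so the interior equations h_(i-1)·m_(i-1) + 2(h_(i-1)+h_i)·m_i + h_i·m_(i+1) = 6(Δ_i − Δ_(i-1)) read
  1·m_0 + 4·m_1 + 1·m_2 = 6(Δ_1 - Δ_0) = 72
  1·m_1 + 4·m_2 + 1·m_3 = 6(Δ_2 - Δ_1) = -96
Clamped end conditions give two more equations: 2h_0·m_0 + h_0·m_1 = 6(Δ_0 - S'(0)) = -72 and h_2·m_2 + 2h_2·m_3 = 6(S'(3) - Δ_2) = 24.
Forward elimination and back-substitution give m_0 = -288/5, m_1 = 216/5, m_2 = -216/5, m_3 = 168/5.
On [2, 3], with S_2(x) = a_2 + b_2·(x - 2) + c_2·(x - 2)² + d_2·(x - 2)³: c_2 = m_2/2 = -108/5, d_2 = (m_3 - m_2)/(6h_2) = 64/5, b_2 = Δ_2 - h_2(2m_2 + m_3)/6 = -6/5.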